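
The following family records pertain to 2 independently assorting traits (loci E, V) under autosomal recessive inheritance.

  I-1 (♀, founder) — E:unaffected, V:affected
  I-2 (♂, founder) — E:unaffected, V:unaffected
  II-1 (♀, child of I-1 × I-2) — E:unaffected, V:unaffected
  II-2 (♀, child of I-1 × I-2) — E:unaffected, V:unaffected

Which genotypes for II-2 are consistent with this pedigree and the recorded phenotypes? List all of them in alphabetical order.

E/I-1 un ·: EE|Ee
E/I-2 un ·: EE|Ee
E/II-1 un I-1×I-2: EE|Ee
E/II-2 un I-1×I-2: EE|Ee
⇒ E over [I-1,I-2,II-1,II-2]: 13 consistent
V/I-1 aff ·: vv
V/I-2 un ·: VV|Vv
V/II-1 un I-1×I-2: Vv
V/II-2 un I-1×I-2: Vv
⇒ V over [I-1,I-2,II-1,II-2]: 2 consistent

II-2 ∈ {EE Vv, Ee Vv}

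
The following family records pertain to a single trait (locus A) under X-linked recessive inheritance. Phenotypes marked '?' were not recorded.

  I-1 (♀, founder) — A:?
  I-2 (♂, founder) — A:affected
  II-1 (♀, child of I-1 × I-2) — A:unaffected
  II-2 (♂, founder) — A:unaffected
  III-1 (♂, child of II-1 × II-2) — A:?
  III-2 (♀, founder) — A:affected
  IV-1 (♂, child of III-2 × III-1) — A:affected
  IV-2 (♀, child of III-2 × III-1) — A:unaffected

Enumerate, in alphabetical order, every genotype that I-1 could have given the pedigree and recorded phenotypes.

A/I-1 ? ·: X^AX^A|X^AX^a
A/I-2 aff ·: X^aY
A/II-1 un I-1×I-2: X^AX^a
A/II-2 un ·: X^AY
A/III-1 ? II-1×II-2: X^AY
A/III-2 aff ·: X^aX^a
A/IV-1 aff III-2×III-1: X^aY
A/IV-2 un III-2×III-1: X^AX^a
⇒ A over [I-1,I-2,II-1,II-2,III-1,III-2,IV-1,IV-2]: 2 consistent

I-1 ∈ {X^AX^A, X^AX^a}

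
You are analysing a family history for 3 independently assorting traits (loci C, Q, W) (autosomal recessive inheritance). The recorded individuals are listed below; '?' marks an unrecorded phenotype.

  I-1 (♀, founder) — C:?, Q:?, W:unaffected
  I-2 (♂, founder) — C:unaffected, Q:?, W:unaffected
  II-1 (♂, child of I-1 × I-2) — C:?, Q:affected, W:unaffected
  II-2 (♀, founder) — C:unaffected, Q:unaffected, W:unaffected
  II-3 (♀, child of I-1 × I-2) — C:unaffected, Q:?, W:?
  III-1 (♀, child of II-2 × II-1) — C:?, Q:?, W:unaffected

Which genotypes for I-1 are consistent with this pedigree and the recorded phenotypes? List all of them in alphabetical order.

C/I-1 ? ·: CC|Cc|cc
C/I-2 un ·: CC|Cc
C/II-1 ? I-1×I-2: CC|Cc|cc
C/II-2 un ·: CC|Cc
C/II-3 un I-1×I-2: CC|Cc
C/III-1 ? II-2×II-1: CC|Cc|cc
⇒ C over [I-1,I-2,II-1,II-2,II-3,III-1]: 70 consistent
Q/I-1 ? ·: Qq|qq
Q/I-2 ? ·: Qq|qq
Q/II-1 aff I-1×I-2: qq
Q/II-2 un ·: QQ|Qq
Q/II-3 ? I-1×I-2: QQ|Qq|qq
Q/III-1 ? II-2×II-1: Qq|qq
⇒ Q over [I-1,I-2,II-1,II-2,II-3,III-1]: 24 consistent
W/I-1 un ·: WW|Ww
W/I-2 un ·: WW|Ww
W/II-1 un I-1×I-2: WW|Ww
W/II-2 un ·: WW|Ww
W/II-3 ? I-1×I-2: WW|Ww|ww
W/III-1 un II-2×II-1: WW|Ww
⇒ W over [I-1,I-2,II-1,II-2,II-3,III-1]: 52 consistent

I-1 ∈ {CC Qq WW, CC Qq Ww, CC qq WW, CC qq Ww, Cc Qq WW, Cc Qq Ww, Cc qq WW, Cc qq Ww, cc Qq WW, cc Qq Ww, cc qq WW, cc qq Ww}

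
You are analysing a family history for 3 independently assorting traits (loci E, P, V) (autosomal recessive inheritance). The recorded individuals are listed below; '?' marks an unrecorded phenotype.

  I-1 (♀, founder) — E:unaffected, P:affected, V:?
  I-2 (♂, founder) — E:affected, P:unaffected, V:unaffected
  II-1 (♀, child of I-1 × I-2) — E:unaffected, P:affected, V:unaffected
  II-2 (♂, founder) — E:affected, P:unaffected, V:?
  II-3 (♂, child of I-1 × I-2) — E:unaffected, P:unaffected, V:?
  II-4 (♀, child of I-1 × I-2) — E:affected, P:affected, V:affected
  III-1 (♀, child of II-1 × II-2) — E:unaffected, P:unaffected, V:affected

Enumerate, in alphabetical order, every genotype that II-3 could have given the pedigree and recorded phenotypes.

II-3 ∈ {Ee Pp VV, Ee Pp Vv, Ee Pp vv}

E/I-1 un ·: Ee
E/I-2 aff ·: ee
E/II-1 un I-1×I-2: Ee
E/II-2 aff ·: ee
E/II-3 un I-1×I-2: Ee
E/II-4 aff I-1×I-2: ee
E/III-1 un II-1×II-2: Ee
⇒ E over [I-1,I-2,II-1,II-2,II-3,II-4,III-1]: 1 consistent
P/I-1 aff ·: pp
P/I-2 un ·: Pp
P/II-1 aff I-1×I-2: pp
P/II-2 un ·: PP|Pp
P/II-3 un I-1×I-2: Pp
P/II-4 aff I-1×I-2: pp
P/III-1 un II-1×II-2: Pp
⇒ P over [I-1,I-2,II-1,II-2,II-3,II-4,III-1]: 2 consistent
V/I-1 ? ·: Vv|vv
V/I-2 un ·: Vv
V/II-1 un I-1×I-2: Vv
V/II-2 ? ·: Vv|vv
V/II-3 ? I-1×I-2: VV|Vv|vv
V/II-4 aff I-1×I-2: vv
V/III-1 aff II-1×II-2: vv
⇒ V over [I-1,I-2,II-1,II-2,II-3,II-4,III-1]: 10 consistent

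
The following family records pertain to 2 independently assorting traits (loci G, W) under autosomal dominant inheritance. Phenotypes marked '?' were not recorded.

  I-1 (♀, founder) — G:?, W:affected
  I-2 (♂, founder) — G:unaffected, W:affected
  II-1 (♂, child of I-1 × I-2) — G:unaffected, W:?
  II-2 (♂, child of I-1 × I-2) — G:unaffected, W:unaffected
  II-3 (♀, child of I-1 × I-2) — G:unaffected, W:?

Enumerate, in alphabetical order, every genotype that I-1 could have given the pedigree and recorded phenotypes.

I-1 ∈ {Gg Ww, gg Ww}

G/I-1 ? ·: gg|Gg
G/I-2 un ·: gg
G/II-1 un I-1×I-2: gg
G/II-2 un I-1×I-2: gg
G/II-3 un I-1×I-2: gg
⇒ G over [I-1,I-2,II-1,II-2,II-3]: 2 consistent
W/I-1 aff ·: Ww
W/I-2 aff ·: Ww
W/II-1 ? I-1×I-2: ww|Ww|WW
W/II-2 un I-1×I-2: ww
W/II-3 ? I-1×I-2: ww|Ww|WW
⇒ W over [I-1,I-2,II-1,II-2,II-3]: 9 consistent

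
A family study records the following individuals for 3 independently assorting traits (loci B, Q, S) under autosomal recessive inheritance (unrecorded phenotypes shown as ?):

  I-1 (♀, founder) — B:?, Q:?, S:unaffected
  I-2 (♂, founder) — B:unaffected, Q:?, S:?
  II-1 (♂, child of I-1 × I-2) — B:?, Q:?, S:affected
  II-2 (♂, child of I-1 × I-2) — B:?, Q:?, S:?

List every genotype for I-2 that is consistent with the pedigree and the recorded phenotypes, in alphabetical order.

B/I-1 ? ·: BB|Bb|bb
B/I-2 un ·: BB|Bb
B/II-1 ? I-1×I-2: BB|Bb|bb
B/II-2 ? I-1×I-2: BB|Bb|bb
⇒ B over [I-1,I-2,II-1,II-2]: 23 consistent
Q/I-1 ? ·: QQ|Qq|qq
Q/I-2 ? ·: QQ|Qq|qq
Q/II-1 ? I-1×I-2: QQ|Qq|qq
Q/II-2 ? I-1×I-2: QQ|Qq|qq
⇒ Q over [I-1,I-2,II-1,II-2]: 29 consistent
S/I-1 un ·: Ss
S/I-2 ? ·: Ss|ss
S/II-1 aff I-1×I-2: ss
S/II-2 ? I-1×I-2: SS|Ss|ss
⇒ S over [I-1,I-2,II-1,II-2]: 5 consistent

I-2 ∈ {BB QQ Ss, BB QQ ss, BB Qq Ss, BB Qq ss, BB qq Ss, BB qq ss, Bb QQ Ss, Bb QQ ss, Bb Qq Ss, Bb Qq ss, Bb qq Ss, Bb qq ss}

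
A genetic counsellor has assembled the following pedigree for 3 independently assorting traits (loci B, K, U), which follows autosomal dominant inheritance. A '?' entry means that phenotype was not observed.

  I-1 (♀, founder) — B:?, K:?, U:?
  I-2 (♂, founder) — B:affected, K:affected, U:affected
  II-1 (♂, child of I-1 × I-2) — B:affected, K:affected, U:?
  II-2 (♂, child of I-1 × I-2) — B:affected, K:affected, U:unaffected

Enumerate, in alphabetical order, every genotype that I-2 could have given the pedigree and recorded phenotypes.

B/I-1 ? ·: bb|Bb|BB
B/I-2 aff ·: Bb|BB
B/II-1 aff I-1×I-2: Bb|BB
B/II-2 aff I-1×I-2: Bb|BB
⇒ B over [I-1,I-2,II-1,II-2]: 15 consistent
K/I-1 ? ·: kk|Kk|KK
K/I-2 aff ·: Kk|KK
K/II-1 aff I-1×I-2: Kk|KK
K/II-2 aff I-1×I-2: Kk|KK
⇒ K over [I-1,I-2,II-1,II-2]: 15 consistent
U/I-1 ? ·: uu|Uu
U/I-2 aff ·: Uu
U/II-1 ? I-1×I-2: uu|Uu|UU
U/II-2 un I-1×I-2: uu
⇒ U over [I-1,I-2,II-1,II-2]: 5 consistent

I-2 ∈ {BB KK Uu, BB Kk Uu, Bb KK Uu, Bb Kk Uu}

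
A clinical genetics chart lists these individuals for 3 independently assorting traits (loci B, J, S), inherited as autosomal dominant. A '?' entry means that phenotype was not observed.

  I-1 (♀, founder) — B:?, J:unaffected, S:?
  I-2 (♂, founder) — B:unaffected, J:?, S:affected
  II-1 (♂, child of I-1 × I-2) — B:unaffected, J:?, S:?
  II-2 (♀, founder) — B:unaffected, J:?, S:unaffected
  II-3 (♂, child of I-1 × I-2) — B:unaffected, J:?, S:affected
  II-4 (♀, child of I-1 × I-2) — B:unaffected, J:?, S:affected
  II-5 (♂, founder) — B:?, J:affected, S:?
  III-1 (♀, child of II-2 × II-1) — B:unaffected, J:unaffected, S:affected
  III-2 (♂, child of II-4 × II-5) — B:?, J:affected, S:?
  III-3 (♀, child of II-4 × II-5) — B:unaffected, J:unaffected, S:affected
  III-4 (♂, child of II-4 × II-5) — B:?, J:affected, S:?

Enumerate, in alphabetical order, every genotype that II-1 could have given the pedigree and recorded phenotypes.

II-1 ∈ {bb Jj SS, bb Jj Ss, bb jj SS, bb jj Ss}

B/I-1 ? ·: bb|Bb
B/I-2 un ·: bb
B/II-1 un I-1×I-2: bb
B/II-2 un ·: bb
B/II-3 un I-1×I-2: bb
B/II-4 un I-1×I-2: bb
B/II-5 ? ·: bb|Bb
B/III-1 un II-2×II-1: bb
B/III-2 ? II-4×II-5: bb|Bb
B/III-3 un II-4×II-5: bb
B/III-4 ? II-4×II-5: bb|Bb
⇒ B over [I-1,I-2,II-1,II-2,II-3,II-4,II-5,III-1,III-2,III-3,III-4]: 10 consistent
J/I-1 un ·: jj
J/I-2 ? ·: jj|Jj|JJ
J/II-1 ? I-1×I-2: jj|Jj
J/II-2 ? ·: jj|Jj
J/II-3 ? I-1×I-2: jj|Jj
J/II-4 ? I-1×I-2: jj|Jj
J/II-5 aff ·: Jj
J/III-1 un II-2×II-1: jj
J/III-2 aff II-4×II-5: Jj|JJ
J/III-3 un II-4×II-5: jj
J/III-4 aff II-4×II-5: Jj|JJ
⇒ J over [I-1,I-2,II-1,II-2,II-3,II-4,II-5,III-1,III-2,III-3,III-4]: 50 consistent
S/I-1 ? ·: ss|Ss|SS
S/I-2 aff ·: Ss|SS
S/II-1 ? I-1×I-2: Ss|SS
S/II-2 un ·: ss
S/II-3 aff I-1×I-2: Ss|SS
S/II-4 aff I-1×I-2: Ss|SS
S/II-5 ? ·: ss|Ss|SS
S/III-1 aff II-2×II-1: Ss
S/III-2 ? II-4×II-5: ss|Ss|SS
S/III-3 aff II-4×II-5: Ss|SS
S/III-4 ? II-4×II-5: ss|Ss|SS
⇒ S over [I-1,I-2,II-1,II-2,II-3,II-4,II-5,III-1,III-2,III-3,III-4]: 550 consistent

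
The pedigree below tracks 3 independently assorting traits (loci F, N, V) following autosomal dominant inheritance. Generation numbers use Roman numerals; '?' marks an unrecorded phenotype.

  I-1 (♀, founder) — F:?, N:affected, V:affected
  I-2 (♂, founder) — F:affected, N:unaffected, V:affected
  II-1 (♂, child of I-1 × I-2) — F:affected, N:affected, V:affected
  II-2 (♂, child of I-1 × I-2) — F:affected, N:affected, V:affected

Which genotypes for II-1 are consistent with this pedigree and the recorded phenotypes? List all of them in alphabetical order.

II-1 ∈ {FF Nn VV, FF Nn Vv, Ff Nn VV, Ff Nn Vv}

F/I-1 ? ·: ff|Ff|FF
F/I-2 aff ·: Ff|FF
F/II-1 aff I-1×I-2: Ff|FF
F/II-2 aff I-1×I-2: Ff|FF
⇒ F over [I-1,I-2,II-1,II-2]: 15 consistent
N/I-1 aff ·: Nn|NN
N/I-2 un ·: nn
N/II-1 aff I-1×I-2: Nn
N/II-2 aff I-1×I-2: Nn
⇒ N over [I-1,I-2,II-1,II-2]: 2 consistent
V/I-1 aff ·: Vv|VV
V/I-2 aff ·: Vv|VV
V/II-1 aff I-1×I-2: Vv|VV
V/II-2 aff I-1×I-2: Vv|VV
⇒ V over [I-1,I-2,II-1,II-2]: 13 consistent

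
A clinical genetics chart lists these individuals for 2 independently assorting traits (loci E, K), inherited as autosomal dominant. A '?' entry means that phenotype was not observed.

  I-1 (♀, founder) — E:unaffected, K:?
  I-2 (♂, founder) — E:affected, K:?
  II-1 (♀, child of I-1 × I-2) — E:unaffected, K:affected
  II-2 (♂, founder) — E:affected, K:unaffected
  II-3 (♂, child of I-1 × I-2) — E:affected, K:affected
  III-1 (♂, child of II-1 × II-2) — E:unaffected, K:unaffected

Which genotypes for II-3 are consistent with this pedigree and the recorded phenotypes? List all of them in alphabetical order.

E/I-1 un ·: ee
E/I-2 aff ·: Ee
E/II-1 un I-1×I-2: ee
E/II-2 aff ·: Ee
E/II-3 aff I-1×I-2: Ee
E/III-1 un II-1×II-2: ee
⇒ E over [I-1,I-2,II-1,II-2,II-3,III-1]: 1 consistent
K/I-1 ? ·: kk|Kk|KK
K/I-2 ? ·: kk|Kk|KK
K/II-1 aff I-1×I-2: Kk
K/II-2 un ·: kk
K/II-3 aff I-1×I-2: Kk|KK
K/III-1 un II-1×II-2: kk
⇒ K over [I-1,I-2,II-1,II-2,II-3,III-1]: 10 consistent

II-3 ∈ {Ee KK, Ee Kk}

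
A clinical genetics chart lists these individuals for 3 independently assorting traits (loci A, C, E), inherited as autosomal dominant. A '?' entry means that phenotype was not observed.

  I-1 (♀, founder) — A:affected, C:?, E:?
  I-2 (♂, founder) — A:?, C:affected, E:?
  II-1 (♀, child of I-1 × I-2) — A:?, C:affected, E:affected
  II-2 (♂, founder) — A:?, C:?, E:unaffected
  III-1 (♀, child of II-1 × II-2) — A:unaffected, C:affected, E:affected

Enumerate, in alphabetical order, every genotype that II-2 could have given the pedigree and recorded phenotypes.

II-2 ∈ {Aa CC ee, Aa Cc ee, Aa cc ee, aa CC ee, aa Cc ee, aa cc ee}

A/I-1 aff ·: Aa|AA
A/I-2 ? ·: aa|Aa|AA
A/II-1 ? I-1×I-2: aa|Aa
A/II-2 ? ·: aa|Aa
A/III-1 un II-1×II-2: aa
⇒ A over [I-1,I-2,II-1,II-2,III-1]: 14 consistent
C/I-1 ? ·: cc|Cc|CC
C/I-2 aff ·: Cc|CC
C/II-1 aff I-1×I-2: Cc|CC
C/II-2 ? ·: cc|Cc|CC
C/III-1 aff II-1×II-2: Cc|CC
⇒ C over [I-1,I-2,II-1,II-2,III-1]: 41 consistent
E/I-1 ? ·: ee|Ee|EE
E/I-2 ? ·: ee|Ee|EE
E/II-1 aff I-1×I-2: Ee|EE
E/II-2 un ·: ee
E/III-1 aff II-1×II-2: Ee
⇒ E over [I-1,I-2,II-1,II-2,III-1]: 11 consistent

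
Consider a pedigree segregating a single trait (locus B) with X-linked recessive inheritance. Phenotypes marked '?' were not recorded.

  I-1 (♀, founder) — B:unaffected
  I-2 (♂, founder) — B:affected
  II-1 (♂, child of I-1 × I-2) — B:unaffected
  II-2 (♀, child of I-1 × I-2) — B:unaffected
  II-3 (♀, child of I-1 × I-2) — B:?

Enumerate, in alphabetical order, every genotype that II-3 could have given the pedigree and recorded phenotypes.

II-3 ∈ {X^BX^b, X^bX^b}

B/I-1 un ·: X^BX^B|X^BX^b
B/I-2 aff ·: X^bY
B/II-1 un I-1×I-2: X^BY
B/II-2 un I-1×I-2: X^BX^b
B/II-3 ? I-1×I-2: X^BX^b|X^bX^b
⇒ B over [I-1,I-2,II-1,II-2,II-3]: 3 consistent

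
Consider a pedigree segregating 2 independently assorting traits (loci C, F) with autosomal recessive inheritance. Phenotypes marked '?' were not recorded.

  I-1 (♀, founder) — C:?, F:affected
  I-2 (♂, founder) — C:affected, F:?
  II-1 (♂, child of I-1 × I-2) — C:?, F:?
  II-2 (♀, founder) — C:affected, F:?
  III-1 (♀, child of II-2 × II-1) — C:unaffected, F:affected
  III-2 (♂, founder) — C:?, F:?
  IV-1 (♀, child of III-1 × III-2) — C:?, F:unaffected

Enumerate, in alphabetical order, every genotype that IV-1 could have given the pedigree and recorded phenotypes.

C/I-1 ? ·: CC|Cc
C/I-2 aff ·: cc
C/II-1 ? I-1×I-2: Cc
C/II-2 aff ·: cc
C/III-1 un II-2×II-1: Cc
C/III-2 ? ·: CC|Cc|cc
C/IV-1 ? III-1×III-2: CC|Cc|cc
⇒ C over [I-1,I-2,II-1,II-2,III-1,III-2,IV-1]: 14 consistent
F/I-1 aff ·: ff
F/I-2 ? ·: FF|Ff|ff
F/II-1 ? I-1×I-2: Ff|ff
F/II-2 ? ·: Ff|ff
F/III-1 aff II-2×II-1: ff
F/III-2 ? ·: FF|Ff
F/IV-1 un III-1×III-2: Ff
⇒ F over [I-1,I-2,II-1,II-2,III-1,III-2,IV-1]: 16 consistent

IV-1 ∈ {CC Ff, Cc Ff, cc Ff}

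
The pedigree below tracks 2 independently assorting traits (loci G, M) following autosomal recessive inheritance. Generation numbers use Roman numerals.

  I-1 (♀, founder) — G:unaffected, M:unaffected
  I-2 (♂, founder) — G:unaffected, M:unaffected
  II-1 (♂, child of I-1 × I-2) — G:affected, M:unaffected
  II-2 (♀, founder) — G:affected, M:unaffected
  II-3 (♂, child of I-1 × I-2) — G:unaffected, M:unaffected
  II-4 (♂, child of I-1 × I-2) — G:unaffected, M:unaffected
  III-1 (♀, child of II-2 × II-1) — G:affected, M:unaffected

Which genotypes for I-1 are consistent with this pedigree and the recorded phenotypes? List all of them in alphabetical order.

G/I-1 un ·: Gg
G/I-2 un ·: Gg
G/II-1 aff I-1×I-2: gg
G/II-2 aff ·: gg
G/II-3 un I-1×I-2: GG|Gg
G/II-4 un I-1×I-2: GG|Gg
G/III-1 aff II-2×II-1: gg
⇒ G over [I-1,I-2,II-1,II-2,II-3,II-4,III-1]: 4 consistent
M/I-1 un ·: MM|Mm
M/I-2 un ·: MM|Mm
M/II-1 un I-1×I-2: MM|Mm
M/II-2 un ·: MM|Mm
M/II-3 un I-1×I-2: MM|Mm
M/II-4 un I-1×I-2: MM|Mm
M/III-1 un II-2×II-1: MM|Mm
⇒ M over [I-1,I-2,II-1,II-2,II-3,II-4,III-1]: 87 consistent

I-1 ∈ {Gg MM, Gg Mm}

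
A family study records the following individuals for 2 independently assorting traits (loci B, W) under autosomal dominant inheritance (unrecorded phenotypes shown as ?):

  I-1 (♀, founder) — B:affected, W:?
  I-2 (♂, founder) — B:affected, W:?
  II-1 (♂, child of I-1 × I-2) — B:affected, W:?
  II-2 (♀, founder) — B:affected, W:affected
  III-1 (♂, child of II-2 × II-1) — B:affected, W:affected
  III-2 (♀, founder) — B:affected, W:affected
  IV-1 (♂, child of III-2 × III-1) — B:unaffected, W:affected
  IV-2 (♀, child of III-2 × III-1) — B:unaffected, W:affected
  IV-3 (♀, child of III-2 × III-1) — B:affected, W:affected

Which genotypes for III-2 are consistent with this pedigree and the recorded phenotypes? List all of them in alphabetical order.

B/I-1 aff ·: Bb|BB
B/I-2 aff ·: Bb|BB
B/II-1 aff I-1×I-2: Bb|BB
B/II-2 aff ·: Bb|BB
B/III-1 aff II-2×II-1: Bb
B/III-2 aff ·: Bb
B/IV-1 un III-2×III-1: bb
B/IV-2 un III-2×III-1: bb
B/IV-3 aff III-2×III-1: Bb|BB
⇒ B over [I-1,I-2,II-1,II-2,III-1,III-2,IV-1,IV-2,IV-3]: 20 consistent
W/I-1 ? ·: ww|Ww|WW
W/I-2 ? ·: ww|Ww|WW
W/II-1 ? I-1×I-2: ww|Ww|WW
W/II-2 aff ·: Ww|WW
W/III-1 aff II-2×II-1: Ww|WW
W/III-2 aff ·: Ww|WW
W/IV-1 aff III-2×III-1: Ww|WW
W/IV-2 aff III-2×III-1: Ww|WW
W/IV-3 aff III-2×III-1: Ww|WW
⇒ W over [I-1,I-2,II-1,II-2,III-1,III-2,IV-1,IV-2,IV-3]: 614 consistent

III-2 ∈ {Bb WW, Bb Ww}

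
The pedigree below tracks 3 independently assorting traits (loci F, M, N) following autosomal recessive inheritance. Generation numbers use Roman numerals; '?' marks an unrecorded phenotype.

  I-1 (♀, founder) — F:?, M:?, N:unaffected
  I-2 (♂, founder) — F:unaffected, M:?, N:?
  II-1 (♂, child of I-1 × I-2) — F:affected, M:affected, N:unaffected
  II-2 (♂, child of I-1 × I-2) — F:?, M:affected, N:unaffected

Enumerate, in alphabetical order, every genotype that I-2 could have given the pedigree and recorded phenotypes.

F/I-1 ? ·: Ff|ff
F/I-2 un ·: Ff
F/II-1 aff I-1×I-2: ff
F/II-2 ? I-1×I-2: FF|Ff|ff
⇒ F over [I-1,I-2,II-1,II-2]: 5 consistent
M/I-1 ? ·: Mm|mm
M/I-2 ? ·: Mm|mm
M/II-1 aff I-1×I-2: mm
M/II-2 aff I-1×I-2: mm
⇒ M over [I-1,I-2,II-1,II-2]: 4 consistent
N/I-1 un ·: NN|Nn
N/I-2 ? ·: NN|Nn|nn
N/II-1 un I-1×I-2: NN|Nn
N/II-2 un I-1×I-2: NN|Nn
⇒ N over [I-1,I-2,II-1,II-2]: 15 consistent

I-2 ∈ {Ff Mm NN, Ff Mm Nn, Ff Mm nn, Ff mm NN, Ff mm Nn, Ff mm nn}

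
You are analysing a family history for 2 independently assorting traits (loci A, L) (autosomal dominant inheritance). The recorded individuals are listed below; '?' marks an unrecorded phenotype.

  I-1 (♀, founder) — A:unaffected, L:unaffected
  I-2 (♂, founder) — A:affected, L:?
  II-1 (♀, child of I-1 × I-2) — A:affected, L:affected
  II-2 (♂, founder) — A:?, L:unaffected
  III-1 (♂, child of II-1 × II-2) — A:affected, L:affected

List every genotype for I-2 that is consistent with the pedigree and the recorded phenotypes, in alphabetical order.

A/I-1 un ·: aa
A/I-2 aff ·: Aa|AA
A/II-1 aff I-1×I-2: Aa
A/II-2 ? ·: aa|Aa|AA
A/III-1 aff II-1×II-2: Aa|AA
⇒ A over [I-1,I-2,II-1,II-2,III-1]: 10 consistent
L/I-1 un ·: ll
L/I-2 ? ·: Ll|LL
L/II-1 aff I-1×I-2: Ll
L/II-2 un ·: ll
L/III-1 aff II-1×II-2: Ll
⇒ L over [I-1,I-2,II-1,II-2,III-1]: 2 consistent

I-2 ∈ {AA LL, AA Ll, Aa LL, Aa Ll}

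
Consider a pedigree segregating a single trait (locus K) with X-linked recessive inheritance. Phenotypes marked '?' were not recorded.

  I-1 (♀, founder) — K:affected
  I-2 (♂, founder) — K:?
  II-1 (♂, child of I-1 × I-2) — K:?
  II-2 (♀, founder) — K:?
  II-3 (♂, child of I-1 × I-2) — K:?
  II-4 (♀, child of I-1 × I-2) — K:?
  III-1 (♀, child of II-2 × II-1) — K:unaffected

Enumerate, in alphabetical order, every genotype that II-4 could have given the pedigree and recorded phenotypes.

K/I-1 aff ·: X^kX^k
K/I-2 ? ·: X^KY|X^kY
K/II-1 ? I-1×I-2: X^kY
K/II-2 ? ·: X^KX^K|X^KX^k
K/II-3 ? I-1×I-2: X^kY
K/II-4 ? I-1×I-2: X^KX^k|X^kX^k
K/III-1 un II-2×II-1: X^KX^k
⇒ K over [I-1,I-2,II-1,II-2,II-3,II-4,III-1]: 4 consistent

II-4 ∈ {X^KX^k, X^kX^k}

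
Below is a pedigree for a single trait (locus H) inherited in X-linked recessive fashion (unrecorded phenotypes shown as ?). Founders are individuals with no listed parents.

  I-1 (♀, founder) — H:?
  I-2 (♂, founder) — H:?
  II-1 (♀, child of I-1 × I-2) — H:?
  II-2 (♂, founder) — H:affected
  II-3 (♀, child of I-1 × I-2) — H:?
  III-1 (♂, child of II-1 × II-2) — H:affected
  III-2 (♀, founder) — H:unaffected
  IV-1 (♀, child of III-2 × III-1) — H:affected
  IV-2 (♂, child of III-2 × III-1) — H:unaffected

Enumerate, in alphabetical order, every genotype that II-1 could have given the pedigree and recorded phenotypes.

II-1 ∈ {X^HX^h, X^hX^h}

H/I-1 ? ·: X^HX^H|X^HX^h|X^hX^h
H/I-2 ? ·: X^HY|X^hY
H/II-1 ? I-1×I-2: X^HX^h|X^hX^h
H/II-2 aff ·: X^hY
H/II-3 ? I-1×I-2: X^HX^H|X^HX^h|X^hX^h
H/III-1 aff II-1×II-2: X^hY
H/III-2 un ·: X^HX^h
H/IV-1 aff III-2×III-1: X^hX^h
H/IV-2 un III-2×III-1: X^HY
⇒ H over [I-1,I-2,II-1,II-2,II-3,III-1,III-2,IV-1,IV-2]: 9 consistent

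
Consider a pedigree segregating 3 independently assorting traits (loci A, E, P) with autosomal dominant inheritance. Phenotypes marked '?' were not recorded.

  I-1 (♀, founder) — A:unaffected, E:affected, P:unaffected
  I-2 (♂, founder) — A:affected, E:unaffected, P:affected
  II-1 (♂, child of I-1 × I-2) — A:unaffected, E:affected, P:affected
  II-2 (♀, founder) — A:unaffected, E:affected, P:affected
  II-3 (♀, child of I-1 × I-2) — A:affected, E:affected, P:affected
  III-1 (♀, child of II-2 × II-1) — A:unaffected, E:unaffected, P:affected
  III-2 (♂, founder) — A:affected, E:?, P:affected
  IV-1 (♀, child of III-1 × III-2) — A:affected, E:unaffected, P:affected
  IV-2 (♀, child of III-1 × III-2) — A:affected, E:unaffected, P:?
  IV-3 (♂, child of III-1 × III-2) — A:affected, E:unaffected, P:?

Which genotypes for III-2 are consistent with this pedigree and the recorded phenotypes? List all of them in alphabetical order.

A/I-1 un ·: aa
A/I-2 aff ·: Aa
A/II-1 un I-1×I-2: aa
A/II-2 un ·: aa
A/II-3 aff I-1×I-2: Aa
A/III-1 un II-2×II-1: aa
A/III-2 aff ·: Aa|AA
A/IV-1 aff III-1×III-2: Aa
A/IV-2 aff III-1×III-2: Aa
A/IV-3 aff III-1×III-2: Aa
⇒ A over [I-1,I-2,II-1,II-2,II-3,III-1,III-2,IV-1,IV-2,IV-3]: 2 consistent
E/I-1 aff ·: Ee|EE
E/I-2 un ·: ee
E/II-1 aff I-1×I-2: Ee
E/II-2 aff ·: Ee
E/II-3 aff I-1×I-2: Ee
E/III-1 un II-2×II-1: ee
E/III-2 ? ·: ee|Ee
E/IV-1 un III-1×III-2: ee
E/IV-2 un III-1×III-2: ee
E/IV-3 un III-1×III-2: ee
⇒ E over [I-1,I-2,II-1,II-2,II-3,III-1,III-2,IV-1,IV-2,IV-3]: 4 consistent
P/I-1 un ·: pp
P/I-2 aff ·: Pp|PP
P/II-1 aff I-1×I-2: Pp
P/II-2 aff ·: Pp|PP
P/II-3 aff I-1×I-2: Pp
P/III-1 aff II-2×II-1: Pp|PP
P/III-2 aff ·: Pp|PP
P/IV-1 aff III-1×III-2: Pp|PP
P/IV-2 ? III-1×III-2: pp|Pp|PP
P/IV-3 ? III-1×III-2: pp|Pp|PP
⇒ P over [I-1,I-2,II-1,II-2,II-3,III-1,III-2,IV-1,IV-2,IV-3]: 140 consistent

III-2 ∈ {AA Ee PP, AA Ee Pp, AA ee PP, AA ee Pp, Aa Ee PP, Aa Ee Pp, Aa ee PP, Aa ee Pp}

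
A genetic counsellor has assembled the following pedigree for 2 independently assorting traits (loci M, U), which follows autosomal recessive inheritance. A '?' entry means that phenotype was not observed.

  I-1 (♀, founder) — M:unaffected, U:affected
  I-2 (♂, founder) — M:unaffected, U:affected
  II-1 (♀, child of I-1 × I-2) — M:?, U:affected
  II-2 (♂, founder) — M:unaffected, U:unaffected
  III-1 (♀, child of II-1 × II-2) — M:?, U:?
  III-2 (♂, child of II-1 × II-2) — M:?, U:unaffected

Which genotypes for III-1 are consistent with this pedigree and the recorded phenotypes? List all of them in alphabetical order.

III-1 ∈ {MM Uu, MM uu, Mm Uu, Mm uu, mm Uu, mm uu}

M/I-1 un ·: MM|Mm
M/I-2 un ·: MM|Mm
M/II-1 ? I-1×I-2: MM|Mm|mm
M/II-2 un ·: MM|Mm
M/III-1 ? II-1×II-2: MM|Mm|mm
M/III-2 ? II-1×II-2: MM|Mm|mm
⇒ M over [I-1,I-2,II-1,II-2,III-1,III-2]: 64 consistent
U/I-1 aff ·: uu
U/I-2 aff ·: uu
U/II-1 aff I-1×I-2: uu
U/II-2 un ·: UU|Uu
U/III-1 ? II-1×II-2: Uu|uu
U/III-2 un II-1×II-2: Uu
⇒ U over [I-1,I-2,II-1,II-2,III-1,III-2]: 3 consistent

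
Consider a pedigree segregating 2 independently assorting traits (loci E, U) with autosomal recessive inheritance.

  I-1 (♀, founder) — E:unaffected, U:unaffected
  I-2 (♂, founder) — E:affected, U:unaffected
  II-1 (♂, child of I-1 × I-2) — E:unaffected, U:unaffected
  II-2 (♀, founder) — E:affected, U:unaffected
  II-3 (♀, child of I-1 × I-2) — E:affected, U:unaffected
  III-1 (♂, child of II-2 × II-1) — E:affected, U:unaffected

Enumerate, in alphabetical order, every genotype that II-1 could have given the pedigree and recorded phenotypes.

E/I-1 un ·: Ee
E/I-2 aff ·: ee
E/II-1 un I-1×I-2: Ee
E/II-2 aff ·: ee
E/II-3 aff I-1×I-2: ee
E/III-1 aff II-2×II-1: ee
⇒ E over [I-1,I-2,II-1,II-2,II-3,III-1]: 1 consistent
U/I-1 un ·: UU|Uu
U/I-2 un ·: UU|Uu
U/II-1 un I-1×I-2: UU|Uu
U/II-2 un ·: UU|Uu
U/II-3 un I-1×I-2: UU|Uu
U/III-1 un II-2×II-1: UU|Uu
⇒ U over [I-1,I-2,II-1,II-2,II-3,III-1]: 45 consistent

II-1 ∈ {Ee UU, Ee Uu}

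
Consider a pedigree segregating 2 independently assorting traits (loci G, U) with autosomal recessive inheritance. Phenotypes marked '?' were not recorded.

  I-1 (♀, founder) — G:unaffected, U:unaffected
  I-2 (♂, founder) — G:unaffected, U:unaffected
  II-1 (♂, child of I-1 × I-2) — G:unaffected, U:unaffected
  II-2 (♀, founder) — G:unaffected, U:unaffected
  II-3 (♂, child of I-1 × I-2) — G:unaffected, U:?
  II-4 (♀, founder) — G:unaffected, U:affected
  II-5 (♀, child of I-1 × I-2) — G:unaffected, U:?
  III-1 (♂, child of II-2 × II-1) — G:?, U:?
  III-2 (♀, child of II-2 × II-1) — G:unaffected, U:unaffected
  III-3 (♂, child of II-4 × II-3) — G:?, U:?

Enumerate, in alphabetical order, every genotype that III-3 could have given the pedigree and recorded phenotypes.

III-3 ∈ {GG Uu, GG uu, Gg Uu, Gg uu, gg Uu, gg uu}

G/I-1 un ·: GG|Gg
G/I-2 un ·: GG|Gg
G/II-1 un I-1×I-2: GG|Gg
G/II-2 un ·: GG|Gg
G/II-3 un I-1×I-2: GG|Gg
G/II-4 un ·: GG|Gg
G/II-5 un I-1×I-2: GG|Gg
G/III-1 ? II-2×II-1: GG|Gg|gg
G/III-2 un II-2×II-1: GG|Gg
G/III-3 ? II-4×II-3: GG|Gg|gg
⇒ G over [I-1,I-2,II-1,II-2,II-3,II-4,II-5,III-1,III-2,III-3]: 735 consistent
U/I-1 un ·: UU|Uu
U/I-2 un ·: UU|Uu
U/II-1 un I-1×I-2: UU|Uu
U/II-2 un ·: UU|Uu
U/II-3 ? I-1×I-2: UU|Uu|uu
U/II-4 aff ·: uu
U/II-5 ? I-1×I-2: UU|Uu|uu
U/III-1 ? II-2×II-1: UU|Uu|uu
U/III-2 un II-2×II-1: UU|Uu
U/III-3 ? II-4×II-3: Uu|uu
⇒ U over [I-1,I-2,II-1,II-2,II-3,II-4,II-5,III-1,III-2,III-3]: 365 consistent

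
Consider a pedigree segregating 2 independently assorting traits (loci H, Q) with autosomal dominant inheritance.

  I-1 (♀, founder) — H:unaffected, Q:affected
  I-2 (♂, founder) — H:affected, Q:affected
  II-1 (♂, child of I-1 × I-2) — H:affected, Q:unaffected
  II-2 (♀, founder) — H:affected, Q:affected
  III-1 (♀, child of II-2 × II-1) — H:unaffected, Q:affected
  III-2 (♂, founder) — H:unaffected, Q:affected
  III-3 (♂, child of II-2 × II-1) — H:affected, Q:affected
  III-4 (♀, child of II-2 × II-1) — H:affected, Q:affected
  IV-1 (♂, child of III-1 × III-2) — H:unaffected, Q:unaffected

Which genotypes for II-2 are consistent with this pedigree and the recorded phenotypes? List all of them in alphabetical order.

H/I-1 un ·: hh
H/I-2 aff ·: Hh|HH
H/II-1 aff I-1×I-2: Hh
H/II-2 aff ·: Hh
H/III-1 un II-2×II-1: hh
H/III-2 un ·: hh
H/III-3 aff II-2×II-1: Hh|HH
H/III-4 aff II-2×II-1: Hh|HH
H/IV-1 un III-1×III-2: hh
⇒ H over [I-1,I-2,II-1,II-2,III-1,III-2,III-3,III-4,IV-1]: 8 consistent
Q/I-1 aff ·: Qq
Q/I-2 aff ·: Qq
Q/II-1 un I-1×I-2: qq
Q/II-2 aff ·: Qq|QQ
Q/III-1 aff II-2×II-1: Qq
Q/III-2 aff ·: Qq
Q/III-3 aff II-2×II-1: Qq
Q/III-4 aff II-2×II-1: Qq
Q/IV-1 un III-1×III-2: qq
⇒ Q over [I-1,I-2,II-1,II-2,III-1,III-2,III-3,III-4,IV-1]: 2 consistent

II-2 ∈ {Hh QQ, Hh Qq}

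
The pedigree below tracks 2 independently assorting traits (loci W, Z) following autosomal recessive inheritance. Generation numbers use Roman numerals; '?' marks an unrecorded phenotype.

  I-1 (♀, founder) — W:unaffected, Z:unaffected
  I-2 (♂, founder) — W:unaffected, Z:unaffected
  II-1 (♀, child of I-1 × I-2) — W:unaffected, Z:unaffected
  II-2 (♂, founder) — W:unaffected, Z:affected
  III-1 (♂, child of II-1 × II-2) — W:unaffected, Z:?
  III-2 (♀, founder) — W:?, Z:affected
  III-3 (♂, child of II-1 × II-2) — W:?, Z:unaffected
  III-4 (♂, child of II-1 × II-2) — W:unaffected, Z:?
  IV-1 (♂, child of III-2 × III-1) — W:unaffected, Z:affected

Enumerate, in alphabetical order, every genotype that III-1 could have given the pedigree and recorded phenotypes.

III-1 ∈ {WW Zz, WW zz, Ww Zz, Ww zz}

W/I-1 un ·: WW|Ww
W/I-2 un ·: WW|Ww
W/II-1 un I-1×I-2: WW|Ww
W/II-2 un ·: WW|Ww
W/III-1 un II-1×II-2: WW|Ww
W/III-2 ? ·: WW|Ww|ww
W/III-3 ? II-1×II-2: WW|Ww|ww
W/III-4 un II-1×II-2: WW|Ww
W/IV-1 un III-2×III-1: WW|Ww
⇒ W over [I-1,I-2,II-1,II-2,III-1,III-2,III-3,III-4,IV-1]: 430 consistent
Z/I-1 un ·: ZZ|Zz
Z/I-2 un ·: ZZ|Zz
Z/II-1 un I-1×I-2: ZZ|Zz
Z/II-2 aff ·: zz
Z/III-1 ? II-1×II-2: Zz|zz
Z/III-2 aff ·: zz
Z/III-3 un II-1×II-2: Zz
Z/III-4 ? II-1×II-2: Zz|zz
Z/IV-1 aff III-2×III-1: zz
⇒ Z over [I-1,I-2,II-1,II-2,III-1,III-2,III-3,III-4,IV-1]: 16 consistent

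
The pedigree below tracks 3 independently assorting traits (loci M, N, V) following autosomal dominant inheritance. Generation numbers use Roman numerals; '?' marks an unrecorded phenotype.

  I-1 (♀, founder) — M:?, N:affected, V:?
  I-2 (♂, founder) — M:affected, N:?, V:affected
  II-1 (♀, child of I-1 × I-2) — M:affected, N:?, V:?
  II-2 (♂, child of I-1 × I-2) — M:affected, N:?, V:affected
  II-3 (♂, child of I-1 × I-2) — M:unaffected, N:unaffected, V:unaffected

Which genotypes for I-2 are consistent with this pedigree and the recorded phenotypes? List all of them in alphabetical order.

I-2 ∈ {Mm Nn Vv, Mm nn Vv}

M/I-1 ? ·: mm|Mm
M/I-2 aff ·: Mm
M/II-1 aff I-1×I-2: Mm|MM
M/II-2 aff I-1×I-2: Mm|MM
M/II-3 un I-1×I-2: mm
⇒ M over [I-1,I-2,II-1,II-2,II-3]: 5 consistent
N/I-1 aff ·: Nn
N/I-2 ? ·: nn|Nn
N/II-1 ? I-1×I-2: nn|Nn|NN
N/II-2 ? I-1×I-2: nn|Nn|NN
N/II-3 un I-1×I-2: nn
⇒ N over [I-1,I-2,II-1,II-2,II-3]: 13 consistent
V/I-1 ? ·: vv|Vv
V/I-2 aff ·: Vv
V/II-1 ? I-1×I-2: vv|Vv|VV
V/II-2 aff I-1×I-2: Vv|VV
V/II-3 un I-1×I-2: vv
⇒ V over [I-1,I-2,II-1,II-2,II-3]: 8 consistent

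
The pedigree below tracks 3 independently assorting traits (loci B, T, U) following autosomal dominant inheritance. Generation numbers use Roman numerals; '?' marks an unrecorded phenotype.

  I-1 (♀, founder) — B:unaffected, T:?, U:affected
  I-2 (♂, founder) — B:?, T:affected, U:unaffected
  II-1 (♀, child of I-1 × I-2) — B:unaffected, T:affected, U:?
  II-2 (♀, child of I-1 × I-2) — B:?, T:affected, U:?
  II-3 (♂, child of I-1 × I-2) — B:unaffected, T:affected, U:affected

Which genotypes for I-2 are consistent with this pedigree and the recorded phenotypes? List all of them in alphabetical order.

B/I-1 un ·: bb
B/I-2 ? ·: bb|Bb
B/II-1 un I-1×I-2: bb
B/II-2 ? I-1×I-2: bb|Bb
B/II-3 un I-1×I-2: bb
⇒ B over [I-1,I-2,II-1,II-2,II-3]: 3 consistent
T/I-1 ? ·: tt|Tt|TT
T/I-2 aff ·: Tt|TT
T/II-1 aff I-1×I-2: Tt|TT
T/II-2 aff I-1×I-2: Tt|TT
T/II-3 aff I-1×I-2: Tt|TT
⇒ T over [I-1,I-2,II-1,II-2,II-3]: 27 consistent
U/I-1 aff ·: Uu|UU
U/I-2 un ·: uu
U/II-1 ? I-1×I-2: uu|Uu
U/II-2 ? I-1×I-2: uu|Uu
U/II-3 aff I-1×I-2: Uu
⇒ U over [I-1,I-2,II-1,II-2,II-3]: 5 consistent

I-2 ∈ {Bb TT uu, Bb Tt uu, bb TT uu, bb Tt uu}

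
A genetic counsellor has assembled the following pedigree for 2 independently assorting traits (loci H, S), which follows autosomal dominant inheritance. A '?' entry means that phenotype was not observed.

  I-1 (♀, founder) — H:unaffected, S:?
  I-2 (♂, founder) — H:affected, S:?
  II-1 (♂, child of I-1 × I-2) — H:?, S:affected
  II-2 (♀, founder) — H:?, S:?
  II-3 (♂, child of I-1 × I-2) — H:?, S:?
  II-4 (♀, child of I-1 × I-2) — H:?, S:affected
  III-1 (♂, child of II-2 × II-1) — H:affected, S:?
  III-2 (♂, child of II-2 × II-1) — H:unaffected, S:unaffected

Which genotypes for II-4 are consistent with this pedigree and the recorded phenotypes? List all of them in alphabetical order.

H/I-1 un ·: hh
H/I-2 aff ·: Hh|HH
H/II-1 ? I-1×I-2: hh|Hh
H/II-2 ? ·: hh|Hh
H/II-3 ? I-1×I-2: hh|Hh
H/II-4 ? I-1×I-2: hh|Hh
H/III-1 aff II-2×II-1: Hh|HH
H/III-2 un II-2×II-1: hh
⇒ H over [I-1,I-2,II-1,II-2,II-3,II-4,III-1,III-2]: 19 consistent
S/I-1 ? ·: ss|Ss|SS
S/I-2 ? ·: ss|Ss|SS
S/II-1 aff I-1×I-2: Ss
S/II-2 ? ·: ss|Ss
S/II-3 ? I-1×I-2: ss|Ss|SS
S/II-4 aff I-1×I-2: Ss|SS
S/III-1 ? II-2×II-1: ss|Ss|SS
S/III-2 un II-2×II-1: ss
⇒ S over [I-1,I-2,II-1,II-2,II-3,II-4,III-1,III-2]: 100 consistent

II-4 ∈ {Hh SS, Hh Ss, hh SS, hh Ss}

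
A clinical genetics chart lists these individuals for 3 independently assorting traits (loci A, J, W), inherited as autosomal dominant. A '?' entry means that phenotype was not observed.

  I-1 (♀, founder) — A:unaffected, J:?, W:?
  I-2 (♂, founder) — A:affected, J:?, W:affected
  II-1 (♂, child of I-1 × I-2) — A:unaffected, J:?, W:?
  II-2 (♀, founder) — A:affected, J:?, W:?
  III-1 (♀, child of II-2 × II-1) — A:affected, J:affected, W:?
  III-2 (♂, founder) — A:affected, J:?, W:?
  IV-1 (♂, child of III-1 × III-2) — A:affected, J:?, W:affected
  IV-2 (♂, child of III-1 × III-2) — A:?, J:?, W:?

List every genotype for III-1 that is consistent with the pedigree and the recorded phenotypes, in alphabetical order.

A/I-1 un ·: aa
A/I-2 aff ·: Aa
A/II-1 un I-1×I-2: aa
A/II-2 aff ·: Aa|AA
A/III-1 aff II-2×II-1: Aa
A/III-2 aff ·: Aa|AA
A/IV-1 aff III-1×III-2: Aa|AA
A/IV-2 ? III-1×III-2: aa|Aa|AA
⇒ A over [I-1,I-2,II-1,II-2,III-1,III-2,IV-1,IV-2]: 20 consistent
J/I-1 ? ·: jj|Jj|JJ
J/I-2 ? ·: jj|Jj|JJ
J/II-1 ? I-1×I-2: jj|Jj|JJ
J/II-2 ? ·: jj|Jj|JJ
J/III-1 aff II-2×II-1: Jj|JJ
J/III-2 ? ·: jj|Jj|JJ
J/IV-1 ? III-1×III-2: jj|Jj|JJ
J/IV-2 ? III-1×III-2: jj|Jj|JJ
⇒ J over [I-1,I-2,II-1,II-2,III-1,III-2,IV-1,IV-2]: 761 consistent
W/I-1 ? ·: ww|Ww|WW
W/I-2 aff ·: Ww|WW
W/II-1 ? I-1×I-2: ww|Ww|WW
W/II-2 ? ·: ww|Ww|WW
W/III-1 ? II-2×II-1: ww|Ww|WW
W/III-2 ? ·: ww|Ww|WW
W/IV-1 aff III-1×III-2: Ww|WW
W/IV-2 ? III-1×III-2: ww|Ww|WW
⇒ W over [I-1,I-2,II-1,II-2,III-1,III-2,IV-1,IV-2]: 474 consistent

III-1 ∈ {Aa JJ WW, Aa JJ Ww, Aa JJ ww, Aa Jj WW, Aa Jj Ww, Aa Jj ww}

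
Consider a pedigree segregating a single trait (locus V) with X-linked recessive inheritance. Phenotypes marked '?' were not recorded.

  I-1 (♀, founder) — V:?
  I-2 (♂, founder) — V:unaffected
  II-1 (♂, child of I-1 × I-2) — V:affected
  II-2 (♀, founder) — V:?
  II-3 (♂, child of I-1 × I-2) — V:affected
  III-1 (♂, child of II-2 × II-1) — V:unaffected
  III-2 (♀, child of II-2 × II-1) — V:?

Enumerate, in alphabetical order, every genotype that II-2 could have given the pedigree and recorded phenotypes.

V/I-1 ? ·: X^VX^v|X^vX^v
V/I-2 un ·: X^VY
V/II-1 aff I-1×I-2: X^vY
V/II-2 ? ·: X^VX^V|X^VX^v
V/II-3 aff I-1×I-2: X^vY
V/III-1 un II-2×II-1: X^VY
V/III-2 ? II-2×II-1: X^VX^v|X^vX^v
⇒ V over [I-1,I-2,II-1,II-2,II-3,III-1,III-2]: 6 consistent

II-2 ∈ {X^VX^V, X^VX^v}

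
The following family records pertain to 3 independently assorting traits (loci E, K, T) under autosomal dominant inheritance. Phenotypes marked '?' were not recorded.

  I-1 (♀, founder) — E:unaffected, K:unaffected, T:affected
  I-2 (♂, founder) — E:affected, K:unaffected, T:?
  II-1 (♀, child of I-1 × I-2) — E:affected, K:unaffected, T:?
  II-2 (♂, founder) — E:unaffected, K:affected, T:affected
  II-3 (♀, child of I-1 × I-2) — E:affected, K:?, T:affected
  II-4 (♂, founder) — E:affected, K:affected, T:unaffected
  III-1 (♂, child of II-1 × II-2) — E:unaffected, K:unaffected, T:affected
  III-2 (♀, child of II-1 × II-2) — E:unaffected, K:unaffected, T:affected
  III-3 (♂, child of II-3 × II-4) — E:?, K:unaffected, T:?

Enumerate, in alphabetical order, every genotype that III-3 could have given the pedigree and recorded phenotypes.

E/I-1 un ·: ee
E/I-2 aff ·: Ee|EE
E/II-1 aff I-1×I-2: Ee
E/II-2 un ·: ee
E/II-3 aff I-1×I-2: Ee
E/II-4 aff ·: Ee|EE
E/III-1 un II-1×II-2: ee
E/III-2 un II-1×II-2: ee
E/III-3 ? II-3×II-4: ee|Ee|EE
⇒ E over [I-1,I-2,II-1,II-2,II-3,II-4,III-1,III-2,III-3]: 10 consistent
K/I-1 un ·: kk
K/I-2 un ·: kk
K/II-1 un I-1×I-2: kk
K/II-2 aff ·: Kk
K/II-3 ? I-1×I-2: kk
K/II-4 aff ·: Kk
K/III-1 un II-1×II-2: kk
K/III-2 un II-1×II-2: kk
K/III-3 un II-3×II-4: kk
⇒ K over [I-1,I-2,II-1,II-2,II-3,II-4,III-1,III-2,III-3]: 1 consistent
T/I-1 aff ·: Tt|TT
T/I-2 ? ·: tt|Tt|TT
T/II-1 ? I-1×I-2: tt|Tt|TT
T/II-2 aff ·: Tt|TT
T/II-3 aff I-1×I-2: Tt|TT
T/II-4 un ·: tt
T/III-1 aff II-1×II-2: Tt|TT
T/III-2 aff II-1×II-2: Tt|TT
T/III-3 ? II-3×II-4: tt|Tt
⇒ T over [I-1,I-2,II-1,II-2,II-3,II-4,III-1,III-2,III-3]: 164 consistent

III-3 ∈ {EE kk Tt, EE kk tt, Ee kk Tt, Ee kk tt, ee kk Tt, ee kk tt}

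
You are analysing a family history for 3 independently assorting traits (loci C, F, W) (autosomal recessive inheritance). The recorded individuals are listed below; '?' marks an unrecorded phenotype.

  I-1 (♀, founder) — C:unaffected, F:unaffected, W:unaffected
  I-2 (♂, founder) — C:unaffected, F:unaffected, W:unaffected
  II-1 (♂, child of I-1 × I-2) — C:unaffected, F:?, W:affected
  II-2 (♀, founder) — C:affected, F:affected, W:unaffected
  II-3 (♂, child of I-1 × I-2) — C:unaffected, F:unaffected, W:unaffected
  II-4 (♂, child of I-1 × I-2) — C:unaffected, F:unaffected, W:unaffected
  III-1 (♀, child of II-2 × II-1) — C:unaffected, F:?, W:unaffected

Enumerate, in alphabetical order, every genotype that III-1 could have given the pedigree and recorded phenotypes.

III-1 ∈ {Cc Ff Ww, Cc ff Ww}

C/I-1 un ·: CC|Cc
C/I-2 un ·: CC|Cc
C/II-1 un I-1×I-2: CC|Cc
C/II-2 aff ·: cc
C/II-3 un I-1×I-2: CC|Cc
C/II-4 un I-1×I-2: CC|Cc
C/III-1 un II-2×II-1: Cc
⇒ C over [I-1,I-2,II-1,II-2,II-3,II-4,III-1]: 25 consistent
F/I-1 un ·: FF|Ff
F/I-2 un ·: FF|Ff
F/II-1 ? I-1×I-2: FF|Ff|ff
F/II-2 aff ·: ff
F/II-3 un I-1×I-2: FF|Ff
F/II-4 un I-1×I-2: FF|Ff
F/III-1 ? II-2×II-1: Ff|ff
⇒ F over [I-1,I-2,II-1,II-2,II-3,II-4,III-1]: 41 consistent
W/I-1 un ·: Ww
W/I-2 un ·: Ww
W/II-1 aff I-1×I-2: ww
W/II-2 un ·: WW|Ww
W/II-3 un I-1×I-2: WW|Ww
W/II-4 un I-1×I-2: WW|Ww
W/III-1 un II-2×II-1: Ww
⇒ W over [I-1,I-2,II-1,II-2,II-3,II-4,III-1]: 8 consistent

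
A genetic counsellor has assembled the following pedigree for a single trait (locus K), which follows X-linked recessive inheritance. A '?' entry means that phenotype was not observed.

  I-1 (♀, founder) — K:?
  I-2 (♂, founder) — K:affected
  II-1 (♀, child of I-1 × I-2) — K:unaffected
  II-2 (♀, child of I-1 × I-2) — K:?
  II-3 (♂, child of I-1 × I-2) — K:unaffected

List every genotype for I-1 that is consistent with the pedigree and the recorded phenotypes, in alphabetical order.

I-1 ∈ {X^KX^K, X^KX^k}

K/I-1 ? ·: X^KX^K|X^KX^k
K/I-2 aff ·: X^kY
K/II-1 un I-1×I-2: X^KX^k
K/II-2 ? I-1×I-2: X^KX^k|X^kX^k
K/II-3 un I-1×I-2: X^KY
⇒ K over [I-1,I-2,II-1,II-2,II-3]: 3 consistent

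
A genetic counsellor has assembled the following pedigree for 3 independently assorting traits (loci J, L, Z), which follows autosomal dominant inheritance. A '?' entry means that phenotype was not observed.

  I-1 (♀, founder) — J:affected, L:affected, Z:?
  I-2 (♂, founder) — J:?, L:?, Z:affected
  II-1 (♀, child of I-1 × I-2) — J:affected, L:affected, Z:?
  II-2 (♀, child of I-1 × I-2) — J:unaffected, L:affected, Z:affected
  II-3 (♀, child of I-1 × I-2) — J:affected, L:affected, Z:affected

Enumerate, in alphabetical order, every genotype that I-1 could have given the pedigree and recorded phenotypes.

J/I-1 aff ·: Jj
J/I-2 ? ·: jj|Jj
J/II-1 aff I-1×I-2: Jj|JJ
J/II-2 un I-1×I-2: jj
J/II-3 aff I-1×I-2: Jj|JJ
⇒ J over [I-1,I-2,II-1,II-2,II-3]: 5 consistent
L/I-1 aff ·: Ll|LL
L/I-2 ? ·: ll|Ll|LL
L/II-1 aff I-1×I-2: Ll|LL
L/II-2 aff I-1×I-2: Ll|LL
L/II-3 aff I-1×I-2: Ll|LL
⇒ L over [I-1,I-2,II-1,II-2,II-3]: 27 consistent
Z/I-1 ? ·: zz|Zz|ZZ
Z/I-2 aff ·: Zz|ZZ
Z/II-1 ? I-1×I-2: zz|Zz|ZZ
Z/II-2 aff I-1×I-2: Zz|ZZ
Z/II-3 aff I-1×I-2: Zz|ZZ
⇒ Z over [I-1,I-2,II-1,II-2,II-3]: 32 consistent

I-1 ∈ {Jj LL ZZ, Jj LL Zz, Jj LL zz, Jj Ll ZZ, Jj Ll Zz, Jj Ll zz}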